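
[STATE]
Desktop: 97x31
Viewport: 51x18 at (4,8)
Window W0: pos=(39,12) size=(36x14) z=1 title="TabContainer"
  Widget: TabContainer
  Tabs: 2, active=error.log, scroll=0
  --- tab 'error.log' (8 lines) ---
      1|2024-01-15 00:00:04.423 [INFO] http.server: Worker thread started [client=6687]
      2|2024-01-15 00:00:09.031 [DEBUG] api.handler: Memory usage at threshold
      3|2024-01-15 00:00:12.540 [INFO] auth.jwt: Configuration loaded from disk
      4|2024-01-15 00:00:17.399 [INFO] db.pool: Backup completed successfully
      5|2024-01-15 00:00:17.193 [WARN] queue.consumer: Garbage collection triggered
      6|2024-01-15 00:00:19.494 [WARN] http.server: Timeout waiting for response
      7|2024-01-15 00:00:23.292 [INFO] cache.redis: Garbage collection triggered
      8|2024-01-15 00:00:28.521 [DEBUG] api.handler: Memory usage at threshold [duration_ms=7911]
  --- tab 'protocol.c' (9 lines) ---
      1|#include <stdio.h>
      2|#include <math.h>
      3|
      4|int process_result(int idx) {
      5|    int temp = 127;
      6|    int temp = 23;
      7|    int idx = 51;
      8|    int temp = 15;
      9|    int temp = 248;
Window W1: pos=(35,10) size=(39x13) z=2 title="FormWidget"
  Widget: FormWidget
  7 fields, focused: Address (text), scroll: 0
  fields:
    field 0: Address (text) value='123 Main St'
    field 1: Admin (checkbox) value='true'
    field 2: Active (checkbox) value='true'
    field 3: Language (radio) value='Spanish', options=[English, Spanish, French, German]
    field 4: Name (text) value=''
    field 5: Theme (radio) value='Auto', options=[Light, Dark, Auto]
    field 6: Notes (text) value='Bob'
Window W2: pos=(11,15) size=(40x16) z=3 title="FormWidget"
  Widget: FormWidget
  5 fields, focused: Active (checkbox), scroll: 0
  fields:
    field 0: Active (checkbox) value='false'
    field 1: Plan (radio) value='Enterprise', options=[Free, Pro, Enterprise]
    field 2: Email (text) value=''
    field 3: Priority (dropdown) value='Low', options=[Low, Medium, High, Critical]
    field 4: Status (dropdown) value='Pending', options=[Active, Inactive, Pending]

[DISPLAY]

                                                   
                                                   
                               ┏━━━━━━━━━━━━━━━━━━━
                               ┃ FormWidget        
                               ┠───────────────────
                               ┃> Address:    [123 
                               ┃  Admin:      [x]  
       ┏━━━━━━━━━━━━━━━━━━━━━━━━━━━━━━━━━━━━━━┓x]  
       ┃ FormWidget                           ┃ ) E
       ┠──────────────────────────────────────┨    
       ┃> Active:     [ ]                     ┃ ) L
       ┃  Plan:       ( ) Free  ( ) Pro  (●) E┃Bob 
       ┃  Email:      [                      ]┃    
       ┃  Priority:   [Low                  ▼]┃    
       ┃  Status:     [Pending              ▼]┃━━━━
       ┃                                      ┃00:0
       ┃                                      ┃00:0
       ┃                                      ┃━━━━


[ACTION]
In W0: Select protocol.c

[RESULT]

                                                   
                                                   
                               ┏━━━━━━━━━━━━━━━━━━━
                               ┃ FormWidget        
                               ┠───────────────────
                               ┃> Address:    [123 
                               ┃  Admin:      [x]  
       ┏━━━━━━━━━━━━━━━━━━━━━━━━━━━━━━━━━━━━━━┓x]  
       ┃ FormWidget                           ┃ ) E
       ┠──────────────────────────────────────┨    
       ┃> Active:     [ ]                     ┃ ) L
       ┃  Plan:       ( ) Free  ( ) Pro  (●) E┃Bob 
       ┃  Email:      [                      ]┃    
       ┃  Priority:   [Low                  ▼]┃    
       ┃  Status:     [Pending              ▼]┃━━━━
       ┃                                      ┃ = 5
       ┃                                      ┃p = 
       ┃                                      ┃━━━━


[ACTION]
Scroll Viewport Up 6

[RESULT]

                                                   
                                                   
                                                   
                                                   
                                                   
                                                   
                                                   
                                                   
                               ┏━━━━━━━━━━━━━━━━━━━
                               ┃ FormWidget        
                               ┠───────────────────
                               ┃> Address:    [123 
                               ┃  Admin:      [x]  
       ┏━━━━━━━━━━━━━━━━━━━━━━━━━━━━━━━━━━━━━━┓x]  
       ┃ FormWidget                           ┃ ) E
       ┠──────────────────────────────────────┨    
       ┃> Active:     [ ]                     ┃ ) L
       ┃  Plan:       ( ) Free  ( ) Pro  (●) E┃Bob 


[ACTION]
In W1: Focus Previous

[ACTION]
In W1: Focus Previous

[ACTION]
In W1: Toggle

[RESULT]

                                                   
                                                   
                                                   
                                                   
                                                   
                                                   
                                                   
                                                   
                               ┏━━━━━━━━━━━━━━━━━━━
                               ┃ FormWidget        
                               ┠───────────────────
                               ┃  Address:    [123 
                               ┃  Admin:      [x]  
       ┏━━━━━━━━━━━━━━━━━━━━━━━━━━━━━━━━━━━━━━┓x]  
       ┃ FormWidget                           ┃ ) E
       ┠──────────────────────────────────────┨    
       ┃> Active:     [ ]                     ┃ ) L
       ┃  Plan:       ( ) Free  ( ) Pro  (●) E┃Bob 


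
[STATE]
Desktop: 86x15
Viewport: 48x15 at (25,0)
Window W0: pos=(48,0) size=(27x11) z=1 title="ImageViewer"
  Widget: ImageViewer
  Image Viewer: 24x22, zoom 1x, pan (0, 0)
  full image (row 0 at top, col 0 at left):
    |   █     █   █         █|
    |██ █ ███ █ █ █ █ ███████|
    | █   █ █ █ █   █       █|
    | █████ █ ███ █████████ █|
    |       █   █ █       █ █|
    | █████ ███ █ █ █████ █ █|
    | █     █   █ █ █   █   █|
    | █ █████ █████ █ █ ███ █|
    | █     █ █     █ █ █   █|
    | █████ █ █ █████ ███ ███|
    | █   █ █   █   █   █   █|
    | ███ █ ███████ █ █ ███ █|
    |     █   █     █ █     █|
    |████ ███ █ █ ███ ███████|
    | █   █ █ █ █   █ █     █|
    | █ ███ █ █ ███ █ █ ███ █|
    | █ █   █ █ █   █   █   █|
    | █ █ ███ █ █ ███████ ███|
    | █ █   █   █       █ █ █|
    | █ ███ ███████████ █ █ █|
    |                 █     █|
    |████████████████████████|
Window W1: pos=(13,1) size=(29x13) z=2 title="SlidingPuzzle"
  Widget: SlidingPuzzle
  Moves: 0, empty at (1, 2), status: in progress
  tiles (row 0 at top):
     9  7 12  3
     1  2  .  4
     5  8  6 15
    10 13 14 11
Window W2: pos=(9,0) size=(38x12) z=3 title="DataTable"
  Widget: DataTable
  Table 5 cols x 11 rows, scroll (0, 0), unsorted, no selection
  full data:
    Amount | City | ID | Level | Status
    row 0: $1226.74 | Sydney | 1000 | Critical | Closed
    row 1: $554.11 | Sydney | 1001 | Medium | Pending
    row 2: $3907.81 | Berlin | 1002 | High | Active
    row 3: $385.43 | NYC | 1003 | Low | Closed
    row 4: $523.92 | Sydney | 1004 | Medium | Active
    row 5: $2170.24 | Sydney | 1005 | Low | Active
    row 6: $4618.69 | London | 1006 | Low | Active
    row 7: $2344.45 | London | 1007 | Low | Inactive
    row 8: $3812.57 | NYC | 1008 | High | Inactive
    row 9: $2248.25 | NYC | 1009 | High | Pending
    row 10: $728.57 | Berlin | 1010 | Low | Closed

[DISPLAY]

━━━━━━━━━━━━━━━━━━━━━┓ ┏━━━━━━━━━━━━━━━━━━━━━━━━
                     ┃ ┃ ImageViewer            
─────────────────────┨ ┠────────────────────────
│ID  │Level   │Status┃ ┃   █     █   █         █
┼────┼────────┼──────┃ ┃██ █ ███ █ █ █ █ ███████
│1000│Critical│Closed┃ ┃ █   █ █ █ █   █       █
│1001│Medium  │Pendin┃ ┃ █████ █ ███ █████████ █
│1002│High    │Active┃ ┃       █   █ █       █ █
│1003│Low     │Closed┃ ┃ █████ ███ █ █ █████ █ █
│1004│Medium  │Active┃ ┃ █     █   █ █ █   █   █
│1005│Low     │Active┃ ┗━━━━━━━━━━━━━━━━━━━━━━━━
━━━━━━━━━━━━━━━━━━━━━┛                          
────┴────┘      ┃                               
━━━━━━━━━━━━━━━━┛                               
                                                


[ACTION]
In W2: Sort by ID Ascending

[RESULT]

━━━━━━━━━━━━━━━━━━━━━┓ ┏━━━━━━━━━━━━━━━━━━━━━━━━
                     ┃ ┃ ImageViewer            
─────────────────────┨ ┠────────────────────────
│ID ▲│Level   │Status┃ ┃   █     █   █         █
┼────┼────────┼──────┃ ┃██ █ ███ █ █ █ █ ███████
│1000│Critical│Closed┃ ┃ █   █ █ █ █   █       █
│1001│Medium  │Pendin┃ ┃ █████ █ ███ █████████ █
│1002│High    │Active┃ ┃       █   █ █       █ █
│1003│Low     │Closed┃ ┃ █████ ███ █ █ █████ █ █
│1004│Medium  │Active┃ ┃ █     █   █ █ █   █   █
│1005│Low     │Active┃ ┗━━━━━━━━━━━━━━━━━━━━━━━━
━━━━━━━━━━━━━━━━━━━━━┛                          
────┴────┘      ┃                               
━━━━━━━━━━━━━━━━┛                               
                                                


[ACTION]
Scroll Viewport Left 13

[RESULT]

━━━━━━━━━━━━━━━━━━━━━━━━━━━━━━━━━━┓ ┏━━━━━━━━━━━
ataTable                          ┃ ┃ ImageViewe
──────────────────────────────────┨ ┠───────────
ount  │City  │ID ▲│Level   │Status┃ ┃   █     █ 
──────┼──────┼────┼────────┼──────┃ ┃██ █ ███ █ 
226.74│Sydney│1000│Critical│Closed┃ ┃ █   █ █ █ 
54.11 │Sydney│1001│Medium  │Pendin┃ ┃ █████ █ ██
907.81│Berlin│1002│High    │Active┃ ┃       █   
85.43 │NYC   │1003│Low     │Closed┃ ┃ █████ ███ 
23.92 │Sydney│1004│Medium  │Active┃ ┃ █     █   
170.24│Sydney│1005│Low     │Active┃ ┗━━━━━━━━━━━
━━━━━━━━━━━━━━━━━━━━━━━━━━━━━━━━━━┛             
 ┃└────┴────┴────┴────┘      ┃                  
 ┗━━━━━━━━━━━━━━━━━━━━━━━━━━━┛                  
                                                


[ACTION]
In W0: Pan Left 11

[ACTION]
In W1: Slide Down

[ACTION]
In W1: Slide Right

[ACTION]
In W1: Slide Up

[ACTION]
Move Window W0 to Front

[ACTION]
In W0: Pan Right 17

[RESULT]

━━━━━━━━━━━━━━━━━━━━━━━━━━━━━━━━━━┓ ┏━━━━━━━━━━━
ataTable                          ┃ ┃ ImageViewe
──────────────────────────────────┨ ┠───────────
ount  │City  │ID ▲│Level   │Status┃ ┃      █    
──────┼──────┼────┼────────┼──────┃ ┃███████    
226.74│Sydney│1000│Critical│Closed┃ ┃      █    
54.11 │Sydney│1001│Medium  │Pendin┃ ┃█████ █    
907.81│Berlin│1002│High    │Active┃ ┃    █ █    
85.43 │NYC   │1003│Low     │Closed┃ ┃███ █ █    
23.92 │Sydney│1004│Medium  │Active┃ ┃  █   █    
170.24│Sydney│1005│Low     │Active┃ ┗━━━━━━━━━━━
━━━━━━━━━━━━━━━━━━━━━━━━━━━━━━━━━━┛             
 ┃└────┴────┴────┴────┘      ┃                  
 ┗━━━━━━━━━━━━━━━━━━━━━━━━━━━┛                  
                                                


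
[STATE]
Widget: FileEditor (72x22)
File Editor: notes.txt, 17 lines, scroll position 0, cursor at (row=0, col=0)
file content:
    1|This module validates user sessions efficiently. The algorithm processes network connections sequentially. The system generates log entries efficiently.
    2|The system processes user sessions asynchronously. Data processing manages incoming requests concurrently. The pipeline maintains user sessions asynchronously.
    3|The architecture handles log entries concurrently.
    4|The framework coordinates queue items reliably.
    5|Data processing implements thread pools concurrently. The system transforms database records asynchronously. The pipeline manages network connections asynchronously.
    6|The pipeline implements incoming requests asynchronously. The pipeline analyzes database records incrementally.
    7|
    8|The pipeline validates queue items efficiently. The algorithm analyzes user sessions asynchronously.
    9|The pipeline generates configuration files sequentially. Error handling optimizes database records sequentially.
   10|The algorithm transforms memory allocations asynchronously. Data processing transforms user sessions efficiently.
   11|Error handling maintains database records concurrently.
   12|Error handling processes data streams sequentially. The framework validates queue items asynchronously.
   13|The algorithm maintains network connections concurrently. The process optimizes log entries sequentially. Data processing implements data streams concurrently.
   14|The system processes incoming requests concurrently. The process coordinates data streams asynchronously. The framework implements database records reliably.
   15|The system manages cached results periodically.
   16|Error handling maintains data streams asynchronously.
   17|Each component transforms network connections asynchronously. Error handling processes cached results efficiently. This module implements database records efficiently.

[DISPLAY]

█his module validates user sessions efficiently. The algorithm processe▲
The system processes user sessions asynchronously. Data processing mana█
The architecture handles log entries concurrently.                     ░
The framework coordinates queue items reliably.                        ░
Data processing implements thread pools concurrently. The system transf░
The pipeline implements incoming requests asynchronously. The pipeline ░
                                                                       ░
The pipeline validates queue items efficiently. The algorithm analyzes ░
The pipeline generates configuration files sequentially. Error handling░
The algorithm transforms memory allocations asynchronously. Data proces░
Error handling maintains database records concurrently.                ░
Error handling processes data streams sequentially. The framework valid░
The algorithm maintains network connections concurrently. The process o░
The system processes incoming requests concurrently. The process coordi░
The system manages cached results periodically.                        ░
Error handling maintains data streams asynchronously.                  ░
Each component transforms network connections asynchronously. Error han░
                                                                       ░
                                                                       ░
                                                                       ░
                                                                       ░
                                                                       ▼


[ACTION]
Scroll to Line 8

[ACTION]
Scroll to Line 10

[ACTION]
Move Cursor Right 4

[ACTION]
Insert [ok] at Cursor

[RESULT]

Thisok█module validates user sessions efficiently. The algorithm proces▲
The system processes user sessions asynchronously. Data processing mana█
The architecture handles log entries concurrently.                     ░
The framework coordinates queue items reliably.                        ░
Data processing implements thread pools concurrently. The system transf░
The pipeline implements incoming requests asynchronously. The pipeline ░
                                                                       ░
The pipeline validates queue items efficiently. The algorithm analyzes ░
The pipeline generates configuration files sequentially. Error handling░
The algorithm transforms memory allocations asynchronously. Data proces░
Error handling maintains database records concurrently.                ░
Error handling processes data streams sequentially. The framework valid░
The algorithm maintains network connections concurrently. The process o░
The system processes incoming requests concurrently. The process coordi░
The system manages cached results periodically.                        ░
Error handling maintains data streams asynchronously.                  ░
Each component transforms network connections asynchronously. Error han░
                                                                       ░
                                                                       ░
                                                                       ░
                                                                       ░
                                                                       ▼


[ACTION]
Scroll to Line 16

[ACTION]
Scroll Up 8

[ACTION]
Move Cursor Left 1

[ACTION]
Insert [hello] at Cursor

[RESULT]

Thisohello█ module validates user sessions efficiently. The algorithm p▲
The system processes user sessions asynchronously. Data processing mana█
The architecture handles log entries concurrently.                     ░
The framework coordinates queue items reliably.                        ░
Data processing implements thread pools concurrently. The system transf░
The pipeline implements incoming requests asynchronously. The pipeline ░
                                                                       ░
The pipeline validates queue items efficiently. The algorithm analyzes ░
The pipeline generates configuration files sequentially. Error handling░
The algorithm transforms memory allocations asynchronously. Data proces░
Error handling maintains database records concurrently.                ░
Error handling processes data streams sequentially. The framework valid░
The algorithm maintains network connections concurrently. The process o░
The system processes incoming requests concurrently. The process coordi░
The system manages cached results periodically.                        ░
Error handling maintains data streams asynchronously.                  ░
Each component transforms network connections asynchronously. Error han░
                                                                       ░
                                                                       ░
                                                                       ░
                                                                       ░
                                                                       ▼


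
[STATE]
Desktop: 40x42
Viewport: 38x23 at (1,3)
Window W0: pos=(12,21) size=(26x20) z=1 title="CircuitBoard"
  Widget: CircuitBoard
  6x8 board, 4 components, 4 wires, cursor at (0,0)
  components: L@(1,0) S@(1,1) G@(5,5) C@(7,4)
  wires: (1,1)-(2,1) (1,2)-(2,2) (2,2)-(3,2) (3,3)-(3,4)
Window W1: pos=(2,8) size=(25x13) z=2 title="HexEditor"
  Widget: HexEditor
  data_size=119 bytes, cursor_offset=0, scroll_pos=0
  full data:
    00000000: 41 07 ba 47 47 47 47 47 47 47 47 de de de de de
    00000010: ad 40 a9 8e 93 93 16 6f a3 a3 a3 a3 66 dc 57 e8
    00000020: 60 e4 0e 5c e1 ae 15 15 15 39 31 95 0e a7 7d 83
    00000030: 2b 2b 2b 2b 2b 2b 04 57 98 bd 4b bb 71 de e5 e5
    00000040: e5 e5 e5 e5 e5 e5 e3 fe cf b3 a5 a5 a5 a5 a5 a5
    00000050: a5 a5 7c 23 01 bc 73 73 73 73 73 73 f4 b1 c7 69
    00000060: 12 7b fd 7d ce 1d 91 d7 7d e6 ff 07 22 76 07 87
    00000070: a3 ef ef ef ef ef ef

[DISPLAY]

                                      
                                      
                                      
                                      
                                      
 ┏━━━━━━━━━━━━━━━━━━━━━━━┓            
 ┃ HexEditor             ┃            
 ┠───────────────────────┨            
 ┃00000000  41 07 ba 47 4┃            
 ┃00000010  ad 40 a9 8e 9┃            
 ┃00000020  60 e4 0e 5c e┃            
 ┃00000030  2b 2b 2b 2b 2┃            
 ┃00000040  e5 e5 e5 e5 e┃            
 ┃00000050  a5 a5 7c 23 0┃            
 ┃00000060  12 7b fd 7d c┃            
 ┃00000070  a3 ef ef ef e┃            
 ┃                       ┃            
 ┗━━━━━━━━━━━━━━━━━━━━━━━┛            
           ┏━━━━━━━━━━━━━━━━━━━━━━━━┓ 
           ┃ CircuitBoard           ┃ 
           ┠────────────────────────┨ 
           ┃   0 1 2 3 4 5          ┃ 
           ┃0  [.]                  ┃ 


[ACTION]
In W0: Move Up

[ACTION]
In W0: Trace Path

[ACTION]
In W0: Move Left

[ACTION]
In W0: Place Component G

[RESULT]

                                      
                                      
                                      
                                      
                                      
 ┏━━━━━━━━━━━━━━━━━━━━━━━┓            
 ┃ HexEditor             ┃            
 ┠───────────────────────┨            
 ┃00000000  41 07 ba 47 4┃            
 ┃00000010  ad 40 a9 8e 9┃            
 ┃00000020  60 e4 0e 5c e┃            
 ┃00000030  2b 2b 2b 2b 2┃            
 ┃00000040  e5 e5 e5 e5 e┃            
 ┃00000050  a5 a5 7c 23 0┃            
 ┃00000060  12 7b fd 7d c┃            
 ┃00000070  a3 ef ef ef e┃            
 ┃                       ┃            
 ┗━━━━━━━━━━━━━━━━━━━━━━━┛            
           ┏━━━━━━━━━━━━━━━━━━━━━━━━┓ 
           ┃ CircuitBoard           ┃ 
           ┠────────────────────────┨ 
           ┃   0 1 2 3 4 5          ┃ 
           ┃0  [G]                  ┃ 


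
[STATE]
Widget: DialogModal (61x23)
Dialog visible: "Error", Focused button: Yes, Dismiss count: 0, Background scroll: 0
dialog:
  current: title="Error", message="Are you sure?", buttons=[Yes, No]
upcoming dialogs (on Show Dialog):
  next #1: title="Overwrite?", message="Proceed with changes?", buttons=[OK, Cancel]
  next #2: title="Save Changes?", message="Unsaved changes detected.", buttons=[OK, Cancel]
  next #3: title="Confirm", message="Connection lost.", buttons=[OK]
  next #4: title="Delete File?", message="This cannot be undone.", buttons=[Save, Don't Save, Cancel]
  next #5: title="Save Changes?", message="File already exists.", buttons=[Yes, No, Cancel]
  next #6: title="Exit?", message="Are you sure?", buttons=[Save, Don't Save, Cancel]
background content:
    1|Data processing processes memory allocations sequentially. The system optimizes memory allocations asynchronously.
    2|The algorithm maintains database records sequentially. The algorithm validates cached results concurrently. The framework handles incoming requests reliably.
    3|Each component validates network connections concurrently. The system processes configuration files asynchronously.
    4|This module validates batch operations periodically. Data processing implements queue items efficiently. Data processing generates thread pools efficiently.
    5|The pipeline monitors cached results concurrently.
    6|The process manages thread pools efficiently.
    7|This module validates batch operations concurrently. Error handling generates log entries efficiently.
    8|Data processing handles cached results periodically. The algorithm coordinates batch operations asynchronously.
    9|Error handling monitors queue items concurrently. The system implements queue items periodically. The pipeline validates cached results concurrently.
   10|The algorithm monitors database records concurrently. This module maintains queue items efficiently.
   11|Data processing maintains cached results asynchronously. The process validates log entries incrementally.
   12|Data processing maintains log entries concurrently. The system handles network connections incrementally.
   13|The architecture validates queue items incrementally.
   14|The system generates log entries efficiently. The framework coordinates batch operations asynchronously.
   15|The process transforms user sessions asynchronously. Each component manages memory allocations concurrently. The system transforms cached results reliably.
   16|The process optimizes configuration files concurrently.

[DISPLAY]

Data processing processes memory allocations sequentially. Th
The algorithm maintains database records sequentially. The al
Each component validates network connections concurrently. Th
This module validates batch operations periodically. Data pro
The pipeline monitors cached results concurrently.           
The process manages thread pools efficiently.                
This module validates batch operations concurrently. Error ha
Data processing handles cached results periodically. The algo
Error handling monitors queue items concurrently. The system 
The algorithm monitors┌───────────────┐ concurrently. This mo
Data processing mainta│     Error     │s asynchronously. The 
Data processing mainta│ Are you sure? │oncurrently. The syste
The architecture valid│   [Yes]  No   │incrementally.        
The system generates l└───────────────┘ently. The framework c
The process transforms user sessions asynchronously. Each com
The process optimizes configuration files concurrently.      
                                                             
                                                             
                                                             
                                                             
                                                             
                                                             
                                                             


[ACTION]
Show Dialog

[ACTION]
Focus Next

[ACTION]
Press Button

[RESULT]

Data processing processes memory allocations sequentially. Th
The algorithm maintains database records sequentially. The al
Each component validates network connections concurrently. Th
This module validates batch operations periodically. Data pro
The pipeline monitors cached results concurrently.           
The process manages thread pools efficiently.                
This module validates batch operations concurrently. Error ha
Data processing handles cached results periodically. The algo
Error handling monitors queue items concurrently. The system 
The algorithm monitors database records concurrently. This mo
Data processing maintains cached results asynchronously. The 
Data processing maintains log entries concurrently. The syste
The architecture validates queue items incrementally.        
The system generates log entries efficiently. The framework c
The process transforms user sessions asynchronously. Each com
The process optimizes configuration files concurrently.      
                                                             
                                                             
                                                             
                                                             
                                                             
                                                             
                                                             


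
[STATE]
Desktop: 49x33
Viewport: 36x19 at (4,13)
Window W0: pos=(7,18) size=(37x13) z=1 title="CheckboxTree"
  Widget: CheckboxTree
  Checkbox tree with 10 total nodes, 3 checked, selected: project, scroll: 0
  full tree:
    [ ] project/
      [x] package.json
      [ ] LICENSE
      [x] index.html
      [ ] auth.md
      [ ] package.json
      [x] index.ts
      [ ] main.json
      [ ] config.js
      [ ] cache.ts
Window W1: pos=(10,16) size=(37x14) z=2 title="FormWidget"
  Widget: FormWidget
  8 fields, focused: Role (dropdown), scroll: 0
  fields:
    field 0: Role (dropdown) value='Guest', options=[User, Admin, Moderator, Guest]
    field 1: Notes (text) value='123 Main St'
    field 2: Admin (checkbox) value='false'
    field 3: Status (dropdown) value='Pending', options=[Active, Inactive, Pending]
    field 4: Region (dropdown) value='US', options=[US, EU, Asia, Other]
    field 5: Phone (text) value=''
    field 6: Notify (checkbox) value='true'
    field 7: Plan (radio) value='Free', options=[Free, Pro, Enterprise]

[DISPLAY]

                                    
                                    
                                    
      ┏━━━━━━━━━━━━━━━━━━━━━━━━━━━━━
      ┃ FormWidget                  
   ┏━━┠─────────────────────────────
   ┃ C┃> Role:       [Guest         
   ┠──┃  Notes:      [123 Main St   
   ┃>[┃  Admin:      [ ]            
   ┃  ┃  Status:     [Pending       
   ┃  ┃  Region:     [US            
   ┃  ┃  Phone:      [              
   ┃  ┃  Notify:     [x]            
   ┃  ┃  Plan:       (●) Free  ( ) P
   ┃  ┃                             
   ┃  ┃                             
   ┃  ┗━━━━━━━━━━━━━━━━━━━━━━━━━━━━━
   ┗━━━━━━━━━━━━━━━━━━━━━━━━━━━━━━━━
                                    


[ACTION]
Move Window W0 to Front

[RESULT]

                                    
                                    
                                    
      ┏━━━━━━━━━━━━━━━━━━━━━━━━━━━━━
      ┃ FormWidget                  
   ┏━━━━━━━━━━━━━━━━━━━━━━━━━━━━━━━━
   ┃ CheckboxTree                   
   ┠────────────────────────────────
   ┃>[-] project/                   
   ┃   [x] package.json             
   ┃   [ ] LICENSE                  
   ┃   [x] index.html               
   ┃   [ ] auth.md                  
   ┃   [ ] package.json             
   ┃   [x] index.ts                 
   ┃   [ ] main.json                
   ┃   [ ] config.js                
   ┗━━━━━━━━━━━━━━━━━━━━━━━━━━━━━━━━
                                    


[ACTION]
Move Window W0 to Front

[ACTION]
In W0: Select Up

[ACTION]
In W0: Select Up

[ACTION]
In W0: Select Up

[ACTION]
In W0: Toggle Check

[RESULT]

                                    
                                    
                                    
      ┏━━━━━━━━━━━━━━━━━━━━━━━━━━━━━
      ┃ FormWidget                  
   ┏━━━━━━━━━━━━━━━━━━━━━━━━━━━━━━━━
   ┃ CheckboxTree                   
   ┠────────────────────────────────
   ┃>[x] project/                   
   ┃   [x] package.json             
   ┃   [x] LICENSE                  
   ┃   [x] index.html               
   ┃   [x] auth.md                  
   ┃   [x] package.json             
   ┃   [x] index.ts                 
   ┃   [x] main.json                
   ┃   [x] config.js                
   ┗━━━━━━━━━━━━━━━━━━━━━━━━━━━━━━━━
                                    


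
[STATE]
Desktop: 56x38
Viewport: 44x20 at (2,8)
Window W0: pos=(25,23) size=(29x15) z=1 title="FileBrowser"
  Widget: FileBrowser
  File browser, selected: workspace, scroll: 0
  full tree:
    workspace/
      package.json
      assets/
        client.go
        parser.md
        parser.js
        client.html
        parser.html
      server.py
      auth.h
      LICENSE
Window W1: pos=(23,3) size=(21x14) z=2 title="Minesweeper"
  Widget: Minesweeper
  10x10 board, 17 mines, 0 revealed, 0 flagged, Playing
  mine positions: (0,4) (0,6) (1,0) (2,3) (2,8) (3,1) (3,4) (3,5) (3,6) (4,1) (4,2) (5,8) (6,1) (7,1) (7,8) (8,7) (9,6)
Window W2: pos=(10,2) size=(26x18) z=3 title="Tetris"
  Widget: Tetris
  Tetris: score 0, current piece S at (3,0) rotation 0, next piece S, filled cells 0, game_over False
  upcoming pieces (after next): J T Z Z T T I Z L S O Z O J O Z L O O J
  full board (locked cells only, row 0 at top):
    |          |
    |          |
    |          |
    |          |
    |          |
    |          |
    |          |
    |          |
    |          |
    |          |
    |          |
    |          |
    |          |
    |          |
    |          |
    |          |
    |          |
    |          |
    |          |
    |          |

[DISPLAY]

        ┃          │             ┃       ┃  
        ┃          │             ┃       ┃  
        ┃          │             ┃       ┃  
        ┃          │Score:       ┃       ┃  
        ┃          │0            ┃       ┃  
        ┃          │             ┃       ┃  
        ┃          │             ┃       ┃  
        ┃          │             ┃       ┃  
        ┃          │             ┃━━━━━━━┛  
        ┃          │             ┃          
        ┃          │             ┃          
        ┗━━━━━━━━━━━━━━━━━━━━━━━━┛          
                                            
                                            
                                            
                       ┏━━━━━━━━━━━━━━━━━━━━
                       ┃ FileBrowser        
                       ┠────────────────────
                       ┃> [-] workspace/    
                       ┃    package.json    


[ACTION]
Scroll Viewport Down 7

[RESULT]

        ┃          │             ┃       ┃  
        ┃          │             ┃━━━━━━━┛  
        ┃          │             ┃          
        ┃          │             ┃          
        ┗━━━━━━━━━━━━━━━━━━━━━━━━┛          
                                            
                                            
                                            
                       ┏━━━━━━━━━━━━━━━━━━━━
                       ┃ FileBrowser        
                       ┠────────────────────
                       ┃> [-] workspace/    
                       ┃    package.json    
                       ┃    [+] assets/     
                       ┃    server.py       
                       ┃    auth.h          
                       ┃    LICENSE         
                       ┃                    
                       ┃                    
                       ┃                    


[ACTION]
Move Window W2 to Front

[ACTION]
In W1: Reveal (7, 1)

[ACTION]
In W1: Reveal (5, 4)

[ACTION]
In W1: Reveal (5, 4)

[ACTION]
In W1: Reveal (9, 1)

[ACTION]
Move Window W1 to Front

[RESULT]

        ┃          │ ┃■■■■■■✹■■■         ┃  
        ┃          │ ┗━━━━━━━━━━━━━━━━━━━┛  
        ┃          │             ┃          
        ┃          │             ┃          
        ┗━━━━━━━━━━━━━━━━━━━━━━━━┛          
                                            
                                            
                                            
                       ┏━━━━━━━━━━━━━━━━━━━━
                       ┃ FileBrowser        
                       ┠────────────────────
                       ┃> [-] workspace/    
                       ┃    package.json    
                       ┃    [+] assets/     
                       ┃    server.py       
                       ┃    auth.h          
                       ┃    LICENSE         
                       ┃                    
                       ┃                    
                       ┃                    


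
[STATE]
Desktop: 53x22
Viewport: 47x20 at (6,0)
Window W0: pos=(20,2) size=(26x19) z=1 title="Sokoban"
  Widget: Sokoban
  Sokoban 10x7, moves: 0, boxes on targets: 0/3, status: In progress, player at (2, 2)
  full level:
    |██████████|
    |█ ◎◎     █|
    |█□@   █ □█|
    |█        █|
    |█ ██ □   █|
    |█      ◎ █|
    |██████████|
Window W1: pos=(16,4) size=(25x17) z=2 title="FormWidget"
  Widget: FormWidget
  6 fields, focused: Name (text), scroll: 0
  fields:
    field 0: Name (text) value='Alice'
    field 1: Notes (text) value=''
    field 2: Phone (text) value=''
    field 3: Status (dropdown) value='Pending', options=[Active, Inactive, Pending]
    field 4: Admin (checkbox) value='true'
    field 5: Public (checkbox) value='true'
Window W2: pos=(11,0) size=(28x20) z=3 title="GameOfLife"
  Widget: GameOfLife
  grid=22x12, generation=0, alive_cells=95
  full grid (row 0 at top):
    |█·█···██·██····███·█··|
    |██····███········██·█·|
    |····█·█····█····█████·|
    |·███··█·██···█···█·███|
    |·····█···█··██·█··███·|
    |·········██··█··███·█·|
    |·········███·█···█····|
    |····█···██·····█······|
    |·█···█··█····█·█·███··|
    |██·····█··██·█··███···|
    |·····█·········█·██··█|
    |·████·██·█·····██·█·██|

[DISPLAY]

     ┏━━━━━━━━━━━━━━━━━━━━━━━━━━┓              
     ┃ GameOfLife               ┃              
     ┠──────────────────────────┨━━━━━━┓       
     ┃Gen: 0                    ┃      ┃       
     ┃█·█···██·██····███·█··    ┃━┓────┨       
     ┃██····███········██·█·    ┃ ┃    ┃       
     ┃····█·█····█····█████·    ┃─┨    ┃       
     ┃·███··█·██···█···█·███    ┃]┃    ┃       
     ┃·····█···█··██·█··███·    ┃]┃    ┃       
     ┃·········██··█··███·█·    ┃]┃    ┃       
     ┃·········███·█···█····    ┃]┃    ┃       
     ┃····█···██·····█······    ┃ ┃    ┃       
     ┃·█···█··█····█·█·███··    ┃ ┃    ┃       
     ┃██·····█··██·█··███···    ┃ ┃    ┃       
     ┃·····█·········█·██··█    ┃ ┃    ┃       
     ┃·████·██·█·····██·█·██    ┃ ┃    ┃       
     ┃                          ┃ ┃    ┃       
     ┃                          ┃ ┃    ┃       
     ┃                          ┃ ┃    ┃       
     ┗━━━━━━━━━━━━━━━━━━━━━━━━━━┛ ┃    ┃       


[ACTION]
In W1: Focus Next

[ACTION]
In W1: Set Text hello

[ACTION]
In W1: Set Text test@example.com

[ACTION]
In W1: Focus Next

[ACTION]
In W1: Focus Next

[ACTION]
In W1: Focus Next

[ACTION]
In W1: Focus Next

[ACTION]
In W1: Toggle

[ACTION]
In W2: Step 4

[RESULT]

     ┏━━━━━━━━━━━━━━━━━━━━━━━━━━┓              
     ┃ GameOfLife               ┃              
     ┠──────────────────────────┨━━━━━━┓       
     ┃Gen: 4                    ┃      ┃       
     ┃·█···█··█······█······    ┃━┓────┨       
     ┃█·█████·█·█···█·······    ┃ ┃    ┃       
     ┃···███······██··█·····    ┃─┨    ┃       
     ┃█···█·······█·█·█·····    ┃]┃    ┃       
     ┃·█·█··█·······█·██····    ┃]┃    ┃       
     ┃··█···█········████···    ┃]┃    ┃       
     ┃········█····█·█··██··    ┃]┃    ┃       
     ┃···············█······    ┃ ┃    ┃       
     ┃·····█··█████···█·····    ┃ ┃    ┃       
     ┃███·███········█······    ┃ ┃    ┃       
     ┃·····█·█····██··█·····    ┃ ┃    ┃       
     ┃······██······█·······    ┃ ┃    ┃       
     ┃                          ┃ ┃    ┃       
     ┃                          ┃ ┃    ┃       
     ┃                          ┃ ┃    ┃       
     ┗━━━━━━━━━━━━━━━━━━━━━━━━━━┛ ┃    ┃       
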